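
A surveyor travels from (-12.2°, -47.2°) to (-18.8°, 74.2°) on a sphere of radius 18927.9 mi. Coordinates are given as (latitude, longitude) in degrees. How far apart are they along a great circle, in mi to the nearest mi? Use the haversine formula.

37811 mi

With latitudes φ₁ = -12.200°, φ₂ = -18.800° and longitude difference Δλ = 121.400°:
Haversine: a = sin²(Δφ/2) + cos φ₁ cos φ₂ sin²(Δλ/2) = 0.0033 + (0.9774)(0.9466)(0.7605) = 0.70699.
Central angle c = 2·arcsin(√a) = 1.99761 rad.
Distance = R·c = 18927.9 × 1.9976 ≈ 37811 mi.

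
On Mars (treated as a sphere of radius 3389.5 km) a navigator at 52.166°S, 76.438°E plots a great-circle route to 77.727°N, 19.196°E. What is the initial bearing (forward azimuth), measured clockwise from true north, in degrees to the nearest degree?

345°

With φ₁ = -0.9105, φ₂ = 1.3566, Δλ = -0.9991 rad, the forward-azimuth formula gives
θ = atan2( sin Δλ cos φ₂ , cos φ₁ sin φ₂ − sin φ₁ cos φ₂ cos Δλ ) = atan2(-0.1788, 0.6902) = -14.52°.
Adding 360° brings this into [0°, 360°): 345°.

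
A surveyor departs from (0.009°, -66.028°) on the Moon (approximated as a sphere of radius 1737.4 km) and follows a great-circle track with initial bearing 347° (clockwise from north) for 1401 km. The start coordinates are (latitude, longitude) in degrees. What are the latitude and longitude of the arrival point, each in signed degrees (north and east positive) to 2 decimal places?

44.70°, -79.23°

Angular distance δ = d/R = 1401/1737.4 = 0.80638 rad; initial bearing θ = 6.0563 rad.
sin φ₂ = sin φ₁ cos δ + cos φ₁ sin δ cos θ = (0.0002)(0.6921) + (1.0000)(0.7218)(0.9744) = 0.7034, so φ₂ = 44.70°.
Δλ = atan2(sin θ sin δ cos φ₁, cos δ − sin φ₁ sin φ₂) = atan2(-0.1624, 0.6920) = -13.205°.
λ₂ = -66.028° − 13.205° = -79.23°.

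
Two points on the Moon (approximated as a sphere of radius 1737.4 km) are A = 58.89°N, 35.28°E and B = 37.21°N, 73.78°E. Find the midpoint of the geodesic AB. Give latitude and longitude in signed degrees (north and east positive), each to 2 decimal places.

49.61°, 58.78°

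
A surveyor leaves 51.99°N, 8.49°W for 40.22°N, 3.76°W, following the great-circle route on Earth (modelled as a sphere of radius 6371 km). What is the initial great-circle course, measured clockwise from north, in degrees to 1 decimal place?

162.7°

Δλ = 4.730° = 0.0826 rad.
y = sin Δλ · cos φ₂ = (0.0825)(0.7636) = 0.0630
x = cos φ₁ sin φ₂ − sin φ₁ cos φ₂ cos Δλ = (0.6158)(0.6457) − (0.7879)(0.7636)(0.9966) = -0.2019
θ = atan2(y, x) = 162.68°, so the bearing is 162.7°.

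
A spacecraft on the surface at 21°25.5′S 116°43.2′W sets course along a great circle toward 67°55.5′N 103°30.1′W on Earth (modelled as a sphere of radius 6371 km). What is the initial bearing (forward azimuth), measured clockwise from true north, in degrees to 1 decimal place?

Δλ = 13.218° = 0.2307 rad.
y = sin Δλ · cos φ₂ = (0.2287)(0.3758) = 0.0859
x = cos φ₁ sin φ₂ − sin φ₁ cos φ₂ cos Δλ = (0.9309)(0.9267) − (-0.3653)(0.3758)(0.9735) = 0.9963
θ = atan2(y, x) = 4.93°, so the bearing is 4.9°.

4.9°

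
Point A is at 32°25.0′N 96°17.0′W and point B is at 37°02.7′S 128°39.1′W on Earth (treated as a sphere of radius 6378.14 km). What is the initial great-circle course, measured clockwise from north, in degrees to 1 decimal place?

Δλ = -32.368° = -0.5649 rad.
y = sin Δλ · cos φ₂ = (-0.5354)(0.7982) = -0.4273
x = cos φ₁ sin φ₂ − sin φ₁ cos φ₂ cos Δλ = (0.8442)(-0.6024) − (0.5361)(0.7982)(0.8446) = -0.8700
θ = atan2(y, x) = -153.84°; adding 360° gives 206.2°.

206.2°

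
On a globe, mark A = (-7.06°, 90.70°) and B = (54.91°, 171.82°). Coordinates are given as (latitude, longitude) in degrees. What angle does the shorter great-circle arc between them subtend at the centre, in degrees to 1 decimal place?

Let φ₁ = -0.1232 rad, φ₂ = 0.9584 rad, and Δλ = 1.4158 rad.
cos c = sin φ₁ sin φ₂ + cos φ₁ cos φ₂ cos Δλ = (-0.1229)(0.8183) + (0.9924)(0.5749)(0.1544) = -0.01250,
so c = arccos(-0.01250) = 1.58330 rad.
So the angular separation is 90.7°.

90.7°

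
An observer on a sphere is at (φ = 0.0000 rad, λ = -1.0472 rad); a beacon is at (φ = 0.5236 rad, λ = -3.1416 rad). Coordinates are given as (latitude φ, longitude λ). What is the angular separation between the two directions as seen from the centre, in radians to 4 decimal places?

2.0186 rad

With latitudes φ₁ = 0.000°, φ₂ = 30.000° and longitude difference Δλ = -120.000°:
Haversine: a = sin²(Δφ/2) + cos φ₁ cos φ₂ sin²(Δλ/2) = 0.0670 + (1.0000)(0.8660)(0.7500) = 0.71651.
Central angle c = 2·arcsin(√a) = 2.01863 rad.
So the angular separation is 2.0186 rad.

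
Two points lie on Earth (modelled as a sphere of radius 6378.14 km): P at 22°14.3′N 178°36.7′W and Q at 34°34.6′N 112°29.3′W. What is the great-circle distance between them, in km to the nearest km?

6506 km

Let φ₁ = 0.3881 rad, φ₂ = 0.6035 rad, and Δλ = 1.1541 rad.
Haversine: a = sin²(Δφ/2) + cos φ₁ cos φ₂ sin²(Δλ/2) = 0.0115 + (0.9256)(0.8234)(0.2976) = 0.23837.
Central angle c = 2·arcsin(√a) = 1.02012 rad.
Distance = R·c = 6378.14 × 1.0201 ≈ 6506 km.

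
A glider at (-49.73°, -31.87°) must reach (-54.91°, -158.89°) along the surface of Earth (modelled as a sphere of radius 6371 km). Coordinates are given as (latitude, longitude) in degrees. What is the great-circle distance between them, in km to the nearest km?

Let φ₁ = -0.8680 rad, φ₂ = -0.9584 rad, and Δλ = -2.2169 rad.
cos c = sin φ₁ sin φ₂ + cos φ₁ cos φ₂ cos Δλ = (-0.7630)(-0.8183) + (0.6464)(0.5749)(-0.6021) = 0.40060,
so c = arccos(0.40060) = 1.15862 rad.
Distance = R·c = 6371 × 1.1586 ≈ 7382 km.

7382 km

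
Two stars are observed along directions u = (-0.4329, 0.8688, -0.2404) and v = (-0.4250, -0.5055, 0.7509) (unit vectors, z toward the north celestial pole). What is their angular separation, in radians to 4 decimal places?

u·v = -0.4357; |u| = 1.0000, |v| = 1.0000.
cos θ = (u·v)/(|u||v|) = -0.4357, so θ = 2.0216 rad.

2.0216 rad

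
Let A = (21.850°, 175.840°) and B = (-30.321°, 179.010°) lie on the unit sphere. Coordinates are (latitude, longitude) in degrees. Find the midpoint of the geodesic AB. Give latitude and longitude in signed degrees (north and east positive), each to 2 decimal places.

-4.24°, 177.37°

The central angle between A and B is δ = 0.9121 rad.
With f = 0.5, the slerp weights are sin((1−f)δ)/sin δ = 0.5569 and sin(fδ)/sin δ = 0.5569.
Weighted sum of the unit vectors: (0.5569)·(-0.9257,0.0673,0.3722) + (0.5569)·(-0.8631,0.0149,-0.5048) = (-0.9962, 0.0458, -0.0739).
Converting back: φ = atan2(z, √(x²+y²)) = -4.24°, λ = atan2(y, x) = 177.37°.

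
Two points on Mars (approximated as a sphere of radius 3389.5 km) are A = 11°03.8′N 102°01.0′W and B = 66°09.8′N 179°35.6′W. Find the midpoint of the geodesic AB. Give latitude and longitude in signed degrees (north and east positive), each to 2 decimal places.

44.18°, -122.29°

The central angle between A and B is δ = 1.3069 rad.
With f = 0.5, the slerp weights are sin((1−f)δ)/sin δ = 0.6297 and sin(fδ)/sin δ = 0.6297.
Weighted sum of the unit vectors: (0.6297)·(-0.2043,-0.9599,0.1919) + (0.6297)·(-0.4041,-0.0029,0.9147) = (-0.3832, -0.6063, 0.6969).
Converting back: φ = atan2(z, √(x²+y²)) = 44.18°, λ = atan2(y, x) = -122.29°.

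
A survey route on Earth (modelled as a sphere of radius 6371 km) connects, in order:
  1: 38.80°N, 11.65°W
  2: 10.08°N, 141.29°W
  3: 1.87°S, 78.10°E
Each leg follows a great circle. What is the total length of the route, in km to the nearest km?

28059 km

Leg 1→2: central angle 1.9604 rad, distance 12489.9 km.
Leg 2→3: central angle 2.4437 rad, distance 15569.0 km.
Total: 12489.9 + 15569.0 ≈ 28059 km.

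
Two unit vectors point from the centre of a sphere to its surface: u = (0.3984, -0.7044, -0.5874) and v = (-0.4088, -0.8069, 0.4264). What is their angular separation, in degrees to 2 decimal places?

u·v = 0.1550; |u| = 1.0000, |v| = 1.0000.
cos θ = (u·v)/(|u||v|) = 0.1550, so θ = 81.08°.

81.08°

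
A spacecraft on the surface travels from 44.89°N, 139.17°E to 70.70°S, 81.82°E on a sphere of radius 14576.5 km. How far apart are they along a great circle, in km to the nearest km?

Let φ₁ = 0.7835 rad, φ₂ = -1.2339 rad, and Δλ = -1.0009 rad.
cos c = sin φ₁ sin φ₂ + cos φ₁ cos φ₂ cos Δλ = (0.7057)(-0.9438) + (0.7085)(0.3305)(0.5395) = -0.53976,
so c = arccos(-0.53976) = 2.14094 rad.
Distance = R·c = 14576.5 × 2.1409 ≈ 31207 km.

31207 km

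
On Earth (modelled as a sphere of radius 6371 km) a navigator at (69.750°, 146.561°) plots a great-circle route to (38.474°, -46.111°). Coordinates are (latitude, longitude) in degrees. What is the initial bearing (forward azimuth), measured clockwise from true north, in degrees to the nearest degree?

With φ₁ = 1.2174, φ₂ = 0.6715, Δλ = 2.9204 rad, the forward-azimuth formula gives
θ = atan2( sin Δλ cos φ₂ , cos φ₁ sin φ₂ − sin φ₁ cos φ₂ cos Δλ ) = atan2(0.1717, 0.9320) = 10.44°.
So the initial bearing is 10°.

10°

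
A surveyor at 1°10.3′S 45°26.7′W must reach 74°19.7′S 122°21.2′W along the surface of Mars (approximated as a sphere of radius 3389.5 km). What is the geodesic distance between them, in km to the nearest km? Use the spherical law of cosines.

5050 km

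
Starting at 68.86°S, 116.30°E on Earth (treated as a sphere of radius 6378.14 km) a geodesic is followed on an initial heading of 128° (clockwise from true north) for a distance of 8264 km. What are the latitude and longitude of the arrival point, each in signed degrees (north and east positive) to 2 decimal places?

-27.84°, -122.76°

Angular distance δ = d/R = 8264/6378.14 = 1.29568 rad; initial bearing θ = 2.2340 rad.
sin φ₂ = sin φ₁ cos δ + cos φ₁ sin δ cos θ = (-0.9327)(0.2717) + (0.3606)(0.9624)(-0.6157) = -0.4671, so φ₂ = -27.84°.
Δλ = atan2(sin θ sin δ cos φ₁, cos δ − sin φ₁ sin φ₂) = atan2(0.2735, -0.1640) = 120.943°.
λ₂ = 116.300° + 120.943° = 237.24° → -122.76° after wrapping to (−180°, 180°].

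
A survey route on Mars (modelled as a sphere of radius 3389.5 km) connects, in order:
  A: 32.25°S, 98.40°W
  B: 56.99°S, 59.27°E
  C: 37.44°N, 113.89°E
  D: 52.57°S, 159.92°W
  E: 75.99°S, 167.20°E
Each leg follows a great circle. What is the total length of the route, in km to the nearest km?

Leg A→B: central angle 1.5495 rad, distance 5252.1 km.
Leg B→C: central angle 1.8331 rad, distance 6213.4 km.
Leg C→D: central angle 2.0383 rad, distance 6908.9 km.
Leg D→E: central angle 0.4645 rad, distance 1574.4 km.
Total: 5252.1 + 6213.4 + 6908.9 + 1574.4 ≈ 19949 km.

19949 km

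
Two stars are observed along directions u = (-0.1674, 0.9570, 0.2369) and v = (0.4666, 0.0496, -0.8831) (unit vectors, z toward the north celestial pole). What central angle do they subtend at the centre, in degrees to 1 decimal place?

103.9°

u·v = -0.2398; |u| = 1.0000, |v| = 1.0000.
cos θ = (u·v)/(|u||v|) = -0.2398, so θ = 103.9°.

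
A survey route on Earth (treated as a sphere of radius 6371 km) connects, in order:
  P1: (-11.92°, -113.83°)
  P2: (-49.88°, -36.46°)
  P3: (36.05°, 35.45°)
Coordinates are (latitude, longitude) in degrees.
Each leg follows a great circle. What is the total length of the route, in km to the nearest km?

Leg P1→P2: central angle 1.2705 rad, distance 8094.3 km.
Leg P2→P3: central angle 1.8632 rad, distance 11870.4 km.
Total: 8094.3 + 11870.4 ≈ 19965 km.

19965 km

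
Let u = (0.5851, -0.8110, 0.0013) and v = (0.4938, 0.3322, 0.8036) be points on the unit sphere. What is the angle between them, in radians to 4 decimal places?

1.5502 rad

u·v = 0.0206; |u| = 1.0000, |v| = 1.0000.
cos θ = (u·v)/(|u||v|) = 0.0206, so θ = 1.5502 rad.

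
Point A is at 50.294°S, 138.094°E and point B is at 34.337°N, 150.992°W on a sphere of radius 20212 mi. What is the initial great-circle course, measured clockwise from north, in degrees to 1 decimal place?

Δλ = 70.914° = 1.2377 rad.
y = sin Δλ · cos φ₂ = (0.9450)(0.8257) = 0.7803
x = cos φ₁ sin φ₂ − sin φ₁ cos φ₂ cos Δλ = (0.6388)(0.5641) − (-0.7693)(0.8257)(0.3270) = 0.5681
θ = atan2(y, x) = 53.95°, so the bearing is 53.9°.

53.9°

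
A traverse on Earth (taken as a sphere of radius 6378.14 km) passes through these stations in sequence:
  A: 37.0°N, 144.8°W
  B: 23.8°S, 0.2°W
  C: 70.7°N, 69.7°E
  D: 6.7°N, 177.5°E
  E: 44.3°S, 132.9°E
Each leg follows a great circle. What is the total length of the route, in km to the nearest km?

45348 km

Leg A→B: central angle 2.5653 rad, distance 16361.8 km.
Leg B→C: central angle 1.8514 rad, distance 11808.5 km.
Leg C→D: central angle 1.5610 rad, distance 9956.5 km.
Leg D→E: central angle 1.1322 rad, distance 7221.6 km.
Total: 16361.8 + 11808.5 + 9956.5 + 7221.6 ≈ 45348 km.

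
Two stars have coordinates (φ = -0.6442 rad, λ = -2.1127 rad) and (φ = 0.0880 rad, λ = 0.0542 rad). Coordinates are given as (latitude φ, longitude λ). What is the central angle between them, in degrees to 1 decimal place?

120.0°

With latitudes φ₁ = -36.910°, φ₂ = 5.042° and longitude difference Δλ = 124.154°:
cos c = sin φ₁ sin φ₂ + cos φ₁ cos φ₂ cos Δλ = (-0.6006)(0.0879) + (0.7996)(0.9961)(-0.5614) = -0.49995,
so c = arccos(-0.49995) = 2.09433 rad.
So the angular separation is 120.0°.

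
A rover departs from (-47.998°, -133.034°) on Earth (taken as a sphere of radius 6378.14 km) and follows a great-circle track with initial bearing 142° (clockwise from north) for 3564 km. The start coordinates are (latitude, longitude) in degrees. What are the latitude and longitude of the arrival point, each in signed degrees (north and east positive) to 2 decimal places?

-65.46°, -81.24°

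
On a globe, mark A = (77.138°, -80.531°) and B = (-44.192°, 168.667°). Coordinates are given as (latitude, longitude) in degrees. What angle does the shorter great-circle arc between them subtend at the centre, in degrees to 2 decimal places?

With latitudes φ₁ = 77.138°, φ₂ = -44.192° and longitude difference Δλ = -110.802°:
cos c = sin φ₁ sin φ₂ + cos φ₁ cos φ₂ cos Δλ = (0.9749)(-0.6971) + (0.2226)(0.7170)(-0.3551) = -0.73626,
so c = arccos(-0.73626) = 2.39832 rad.
So the angular separation is 137.41°.

137.41°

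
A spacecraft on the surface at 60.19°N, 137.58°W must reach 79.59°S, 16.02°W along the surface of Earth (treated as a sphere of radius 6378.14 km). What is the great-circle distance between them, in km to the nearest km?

In radians: φ₁ = 1.0505, φ₂ = -1.3891, Δλ = 121.560° = 2.1216 rad.
cos c = sin φ₁ sin φ₂ + cos φ₁ cos φ₂ cos Δλ = (0.8677)(-0.9835) + (0.4971)(0.1807)(-0.5234) = -0.90041,
so c = arccos(-0.90041) = 2.69151 rad.
Distance = R·c = 6378.14 × 2.6915 ≈ 17167 km.

17167 km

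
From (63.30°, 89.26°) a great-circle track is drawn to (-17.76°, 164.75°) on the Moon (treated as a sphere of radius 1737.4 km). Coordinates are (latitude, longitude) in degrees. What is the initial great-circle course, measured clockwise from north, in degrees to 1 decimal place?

Δλ = 75.490° = 1.3175 rad.
y = sin Δλ · cos φ₂ = (0.9681)(0.9523) = 0.9220
x = cos φ₁ sin φ₂ − sin φ₁ cos φ₂ cos Δλ = (0.4493)(-0.3050) − (0.8934)(0.9523)(0.2505) = -0.3502
θ = atan2(y, x) = 110.80°, so the bearing is 110.8°.

110.8°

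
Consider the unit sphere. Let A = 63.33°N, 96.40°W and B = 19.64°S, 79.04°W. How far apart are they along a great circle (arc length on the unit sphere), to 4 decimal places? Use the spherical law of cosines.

Let φ₁ = 1.1053 rad, φ₂ = -0.3428 rad, and Δλ = 0.3030 rad.
cos c = sin φ₁ sin φ₂ + cos φ₁ cos φ₂ cos Δλ = (0.8936)(-0.3361) + (0.4489)(0.9418)(0.9544) = 0.10313,
so c = arccos(0.10313) = 1.46748 rad.
On the unit sphere the arc length equals the central angle: 1.4675.

1.4675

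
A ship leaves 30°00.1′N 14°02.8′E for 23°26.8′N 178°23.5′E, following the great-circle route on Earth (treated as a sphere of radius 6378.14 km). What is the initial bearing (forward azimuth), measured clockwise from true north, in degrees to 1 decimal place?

With φ₁ = 0.5236, φ₂ = 0.4092, Δλ = 2.8684 rad, the forward-azimuth formula gives
θ = atan2( sin Δλ cos φ₂ , cos φ₁ sin φ₂ − sin φ₁ cos φ₂ cos Δλ ) = atan2(0.2476, 0.7863) = 17.48°.
So the initial bearing is 17.5°.

17.5°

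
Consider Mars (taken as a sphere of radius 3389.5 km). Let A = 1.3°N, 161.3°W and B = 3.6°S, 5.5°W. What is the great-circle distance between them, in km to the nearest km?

9212 km

Let φ₁ = 0.0227 rad, φ₂ = -0.0628 rad, and Δλ = 2.7192 rad.
cos c = sin φ₁ sin φ₂ + cos φ₁ cos φ₂ cos Δλ = (0.0227)(-0.0628) + (0.9997)(0.9980)(-0.9121) = -0.91151,
so c = arccos(-0.91151) = 2.71774 rad.
Distance = R·c = 3389.5 × 2.7177 ≈ 9212 km.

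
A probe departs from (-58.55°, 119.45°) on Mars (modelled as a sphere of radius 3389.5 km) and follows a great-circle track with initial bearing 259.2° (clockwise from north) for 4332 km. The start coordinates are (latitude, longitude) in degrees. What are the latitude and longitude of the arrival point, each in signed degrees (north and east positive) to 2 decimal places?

Angular distance δ = d/R = 4332/3389.5 = 1.27806 rad; initial bearing θ = 4.5239 rad.
sin φ₂ = sin φ₁ cos δ + cos φ₁ sin δ cos θ = (-0.8531)(0.2886) + (0.5218)(0.9575)(-0.1874) = -0.3398, so φ₂ = -19.86°.
Δλ = atan2(sin θ sin δ cos φ₁, cos δ − sin φ₁ sin φ₂) = atan2(-0.4907, -0.0013) = -90.152°.
λ₂ = 119.450° − 90.152° = 29.30°.

-19.86°, 29.30°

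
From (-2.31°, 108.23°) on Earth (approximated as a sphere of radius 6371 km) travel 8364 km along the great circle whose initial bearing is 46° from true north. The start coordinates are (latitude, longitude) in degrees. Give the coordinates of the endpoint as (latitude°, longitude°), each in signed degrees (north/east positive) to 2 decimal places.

Angular distance δ = d/R = 8364/6371 = 1.31282 rad; initial bearing θ = 0.8029 rad.
sin φ₂ = sin φ₁ cos δ + cos φ₁ sin δ cos θ = (-0.0403)(0.2551) + (0.9992)(0.9669)(0.6947) = 0.6608, so φ₂ = 41.36°.
Δλ = atan2(sin θ sin δ cos φ₁, cos δ − sin φ₁ sin φ₂) = atan2(0.6950, 0.2818) = 67.931°.
λ₂ = 108.230° + 67.931° = 176.16°.

41.36°, 176.16°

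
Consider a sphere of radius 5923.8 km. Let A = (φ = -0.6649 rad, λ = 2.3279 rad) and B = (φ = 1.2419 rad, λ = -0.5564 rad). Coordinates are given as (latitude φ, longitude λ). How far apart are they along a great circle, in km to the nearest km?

15102 km

Let φ₁ = -0.6649 rad, φ₂ = 1.2419 rad, and Δλ = -2.8843 rad.
cos c = sin φ₁ sin φ₂ + cos φ₁ cos φ₂ cos Δλ = (-0.6170)(0.9464) + (0.7870)(0.3230)(-0.9671) = -0.82974,
so c = arccos(-0.82974) = 2.54943 rad.
Distance = R·c = 5923.8 × 2.5494 ≈ 15102 km.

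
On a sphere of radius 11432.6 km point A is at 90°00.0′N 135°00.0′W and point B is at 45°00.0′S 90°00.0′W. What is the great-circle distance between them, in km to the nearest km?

26937 km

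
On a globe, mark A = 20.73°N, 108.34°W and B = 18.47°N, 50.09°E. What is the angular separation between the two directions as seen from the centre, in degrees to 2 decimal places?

135.46°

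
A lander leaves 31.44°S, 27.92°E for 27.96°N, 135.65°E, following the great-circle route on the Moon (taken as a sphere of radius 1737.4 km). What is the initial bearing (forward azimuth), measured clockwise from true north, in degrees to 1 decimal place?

72.8°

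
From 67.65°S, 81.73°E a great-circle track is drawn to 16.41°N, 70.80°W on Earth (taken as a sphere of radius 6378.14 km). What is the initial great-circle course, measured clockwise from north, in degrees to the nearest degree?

Δλ = -152.530° = -2.6622 rad.
y = sin Δλ · cos φ₂ = (-0.4613)(0.9593) = -0.4425
x = cos φ₁ sin φ₂ − sin φ₁ cos φ₂ cos Δλ = (0.3803)(0.2825) − (-0.9249)(0.9593)(-0.8873) = -0.6797
θ = atan2(y, x) = -146.94°; adding 360° gives 213°.

213°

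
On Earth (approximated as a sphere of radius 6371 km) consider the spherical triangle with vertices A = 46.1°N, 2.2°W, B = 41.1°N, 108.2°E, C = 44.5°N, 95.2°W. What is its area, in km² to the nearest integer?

Side lengths (central angles): a = 1.6033, b = 1.0711, c = 1.2750 rad; semiperimeter s = 1.9747.
By l'Huilier's theorem, tan(E/4) = √[tan(s/2) tan((s−a)/2) tan((s−b)/2) tan((s−c)/2)], giving spherical excess E = 0.8832 rad.
Area = E·R² = 0.8832 × (6371)² ≈ 35850672 km².

35850672 km²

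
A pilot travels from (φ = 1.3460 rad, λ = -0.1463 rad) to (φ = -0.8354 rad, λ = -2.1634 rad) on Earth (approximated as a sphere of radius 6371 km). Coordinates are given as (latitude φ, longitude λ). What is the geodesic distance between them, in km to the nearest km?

With latitudes φ₁ = 77.120°, φ₂ = -47.865° and longitude difference Δλ = -115.571°:
Haversine: a = sin²(Δφ/2) + cos φ₁ cos φ₂ sin²(Δλ/2) = 0.7867 + (0.2229)(0.6709)(0.7158) = 0.89373.
Central angle c = 2·arcsin(√a) = 2.47747 rad.
Distance = R·c = 6371 × 2.4775 ≈ 15784 km.

15784 km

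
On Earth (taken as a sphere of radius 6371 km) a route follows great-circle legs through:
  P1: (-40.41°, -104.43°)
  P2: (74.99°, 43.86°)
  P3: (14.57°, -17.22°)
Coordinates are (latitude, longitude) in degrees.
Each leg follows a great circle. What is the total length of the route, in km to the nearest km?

Leg P1→P2: central angle 2.4880 rad, distance 15851.0 km.
Leg P2→P3: central angle 1.1980 rad, distance 7632.6 km.
Total: 15851.0 + 7632.6 ≈ 23484 km.

23484 km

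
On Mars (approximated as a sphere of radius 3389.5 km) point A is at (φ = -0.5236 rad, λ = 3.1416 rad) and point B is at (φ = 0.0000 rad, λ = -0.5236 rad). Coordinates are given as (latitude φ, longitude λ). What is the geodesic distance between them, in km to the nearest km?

8199 km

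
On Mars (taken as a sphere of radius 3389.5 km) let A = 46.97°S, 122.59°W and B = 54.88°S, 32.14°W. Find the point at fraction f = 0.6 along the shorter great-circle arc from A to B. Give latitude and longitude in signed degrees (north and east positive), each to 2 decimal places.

-60.75°, -71.48°

The central angle between A and B is δ = 0.9337 rad.
With f = 0.6, the slerp weights are sin((1−f)δ)/sin δ = 0.4539 and sin(fδ)/sin δ = 0.6611.
Weighted sum of the unit vectors: (0.4539)·(-0.3675,-0.5749,-0.7310) + (0.6611)·(0.4871,-0.3060,-0.8179) = (0.1552, -0.4633, -0.8725).
Converting back: φ = atan2(z, √(x²+y²)) = -60.75°, λ = atan2(y, x) = -71.48°.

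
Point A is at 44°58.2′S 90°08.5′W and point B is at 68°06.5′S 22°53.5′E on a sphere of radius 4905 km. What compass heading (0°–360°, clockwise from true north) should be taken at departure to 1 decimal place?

155.7°

With φ₁ = -0.7849, φ₂ = -1.1887, Δλ = 1.9728 rad, the forward-azimuth formula gives
θ = atan2( sin Δλ cos φ₂ , cos φ₁ sin φ₂ − sin φ₁ cos φ₂ cos Δλ ) = atan2(0.3431, -0.7596) = 155.69°.
So the initial bearing is 155.7°.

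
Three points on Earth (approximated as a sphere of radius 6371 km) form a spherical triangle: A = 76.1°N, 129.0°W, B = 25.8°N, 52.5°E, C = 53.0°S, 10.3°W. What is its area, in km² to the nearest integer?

Side lengths (central angles): a = 1.6709, b = 2.5768, c = 1.3630 rad; semiperimeter s = 2.8053.
By l'Huilier's theorem, tan(E/4) = √[tan(s/2) tan((s−a)/2) tan((s−b)/2) tan((s−c)/2)], giving spherical excess E = 2.2068 rad.
Area = E·R² = 2.2068 × (6371)² ≈ 89571849 km².

89571849 km²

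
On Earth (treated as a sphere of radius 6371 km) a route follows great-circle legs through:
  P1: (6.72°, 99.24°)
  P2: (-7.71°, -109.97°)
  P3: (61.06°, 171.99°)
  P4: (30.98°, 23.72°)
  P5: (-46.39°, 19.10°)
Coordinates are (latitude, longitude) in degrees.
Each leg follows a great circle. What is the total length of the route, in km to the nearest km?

44914 km

Leg P1→P2: central angle 2.6356 rad, distance 16791.5 km.
Leg P2→P3: central angle 1.5888 rad, distance 10122.5 km.
Leg P3→P4: central angle 1.4730 rad, distance 9384.7 km.
Leg P4→P5: central angle 1.3523 rad, distance 8615.7 km.
Total: 16791.5 + 10122.5 + 9384.7 + 8615.7 ≈ 44914 km.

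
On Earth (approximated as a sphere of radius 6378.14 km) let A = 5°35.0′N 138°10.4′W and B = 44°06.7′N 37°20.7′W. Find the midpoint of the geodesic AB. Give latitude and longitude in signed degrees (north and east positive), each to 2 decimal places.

35.49°, -98.83°

Central angle δ = 1.6374 rad. Interpolating on the sphere with fraction f = 0.5:
P = [sin((1−f)δ)·A + sin(fδ)·B] / sin δ = 0.7319·A + 0.7319·B in Cartesian coordinates,
giving P = (-0.1250, -0.8045, 0.5806), i.e. latitude 35.49°, longitude -98.83°.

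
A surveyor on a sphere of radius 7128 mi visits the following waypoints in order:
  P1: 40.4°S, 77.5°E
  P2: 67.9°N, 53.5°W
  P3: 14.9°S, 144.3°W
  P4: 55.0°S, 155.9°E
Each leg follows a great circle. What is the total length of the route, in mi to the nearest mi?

38171 mi

Leg P1→P2: central angle 2.4791 rad, distance 17671.1 mi.
Leg P2→P3: central angle 1.8166 rad, distance 12948.6 mi.
Leg P3→P4: central angle 1.0593 rad, distance 7551.0 mi.
Total: 17671.1 + 12948.6 + 7551.0 ≈ 38171 mi.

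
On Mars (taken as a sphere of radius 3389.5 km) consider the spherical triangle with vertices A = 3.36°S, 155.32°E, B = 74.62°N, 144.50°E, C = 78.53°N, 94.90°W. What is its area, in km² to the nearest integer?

2651566 km²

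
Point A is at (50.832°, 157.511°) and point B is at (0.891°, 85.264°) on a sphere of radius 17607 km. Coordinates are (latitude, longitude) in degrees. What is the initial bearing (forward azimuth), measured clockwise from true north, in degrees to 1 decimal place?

With φ₁ = 0.8872, φ₂ = 0.0156, Δλ = -1.2609 rad, the forward-azimuth formula gives
θ = atan2( sin Δλ cos φ₂ , cos φ₁ sin φ₂ − sin φ₁ cos φ₂ cos Δλ ) = atan2(-0.9523, -0.2265) = -103.38°.
Adding 360° brings this into [0°, 360°): 256.6°.

256.6°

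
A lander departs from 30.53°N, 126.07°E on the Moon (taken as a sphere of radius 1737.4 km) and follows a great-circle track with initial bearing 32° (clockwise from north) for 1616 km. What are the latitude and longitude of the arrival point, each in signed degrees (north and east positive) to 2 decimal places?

Angular distance δ = d/R = 1616/1737.4 = 0.93013 rad; initial bearing θ = 0.5585 rad.
sin φ₂ = sin φ₁ cos δ + cos φ₁ sin δ cos θ = (0.5080)(0.5977) + (0.8614)(0.8017)(0.8480) = 0.8893, so φ₂ = 62.78°.
Δλ = atan2(sin θ sin δ cos φ₁, cos δ − sin φ₁ sin φ₂) = atan2(0.3659, 0.1460) = 68.249°.
λ₂ = 126.070° + 68.249° = 194.32° → -165.68° after wrapping to (−180°, 180°].

62.78°, -165.68°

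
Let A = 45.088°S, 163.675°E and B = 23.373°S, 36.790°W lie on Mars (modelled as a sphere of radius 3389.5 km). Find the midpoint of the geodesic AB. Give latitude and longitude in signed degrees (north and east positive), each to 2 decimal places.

-72.14°, -80.69°

The central angle between A and B is δ = 1.9031 rad.
With f = 0.5, the slerp weights are sin((1−f)δ)/sin δ = 0.8614 and sin(fδ)/sin δ = 0.8614.
Weighted sum of the unit vectors: (0.8614)·(-0.6776,0.1985,-0.7082) + (0.8614)·(0.7351,-0.5497,-0.3967) = (0.0496, -0.3026, -0.9518).
Converting back: φ = atan2(z, √(x²+y²)) = -72.14°, λ = atan2(y, x) = -80.69°.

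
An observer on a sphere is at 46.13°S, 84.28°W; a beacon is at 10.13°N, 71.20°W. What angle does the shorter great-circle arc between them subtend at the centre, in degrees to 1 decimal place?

57.5°

With latitudes φ₁ = -46.130°, φ₂ = 10.130° and longitude difference Δλ = 13.080°:
Haversine: a = sin²(Δφ/2) + cos φ₁ cos φ₂ sin²(Δλ/2) = 0.2223 + (0.6930)(0.9844)(0.0130) = 0.23114.
Central angle c = 2·arcsin(√a) = 1.00306 rad.
So the angular separation is 57.5°.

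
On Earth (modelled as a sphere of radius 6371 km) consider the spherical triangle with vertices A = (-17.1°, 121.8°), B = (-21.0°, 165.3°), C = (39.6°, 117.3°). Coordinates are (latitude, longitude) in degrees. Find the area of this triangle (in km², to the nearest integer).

Side lengths (central angles): a = 1.3151, b = 0.9923, c = 0.7187 rad; semiperimeter s = 1.5131.
By l'Huilier's theorem, tan(E/4) = √[tan(s/2) tan((s−a)/2) tan((s−b)/2) tan((s−c)/2)], giving spherical excess E = 0.4080 rad.
Area = E·R² = 0.4080 × (6371)² ≈ 16560260 km².

16560260 km²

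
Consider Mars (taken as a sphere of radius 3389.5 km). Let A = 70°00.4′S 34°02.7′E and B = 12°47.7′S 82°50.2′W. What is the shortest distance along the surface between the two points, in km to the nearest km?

Let φ₁ = -1.2218 rad, φ₂ = -0.2233 rad, and Δλ = -2.0400 rad.
cos c = sin φ₁ sin φ₂ + cos φ₁ cos φ₂ cos Δλ = (-0.9397)(-0.2215) + (0.3419)(0.9752)(-0.4521) = 0.05736,
so c = arccos(0.05736) = 1.51340 rad.
Distance = R·c = 3389.5 × 1.5134 ≈ 5130 km.

5130 km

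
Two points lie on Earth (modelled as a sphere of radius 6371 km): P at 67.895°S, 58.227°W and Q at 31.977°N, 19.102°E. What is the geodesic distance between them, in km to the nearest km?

12773 km

With latitudes φ₁ = -67.895°, φ₂ = 31.977° and longitude difference Δλ = 77.329°:
cos c = sin φ₁ sin φ₂ + cos φ₁ cos φ₂ cos Δλ = (-0.9265)(0.5296) + (0.3763)(0.8483)(0.2194) = -0.42063,
so c = arccos(-0.42063) = 2.00494 rad.
Distance = R·c = 6371 × 2.0049 ≈ 12773 km.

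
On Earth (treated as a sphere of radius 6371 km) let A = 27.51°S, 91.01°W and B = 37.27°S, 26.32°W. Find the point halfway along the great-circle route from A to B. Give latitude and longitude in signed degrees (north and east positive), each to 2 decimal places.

-36.89°, -60.63°

Central angle δ = 0.9503 rad. Interpolating on the sphere with fraction f = 0.5:
P = [sin((1−f)δ)·A + sin(fδ)·B] / sin δ = 0.5623·A + 0.5623·B in Cartesian coordinates,
giving P = (0.3923, -0.6970, -0.6002), i.e. latitude -36.89°, longitude -60.63°.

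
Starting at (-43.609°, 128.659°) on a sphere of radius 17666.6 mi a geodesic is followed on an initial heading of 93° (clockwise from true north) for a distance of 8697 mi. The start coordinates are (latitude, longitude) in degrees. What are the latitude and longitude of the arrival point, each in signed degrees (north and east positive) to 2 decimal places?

Angular distance δ = d/R = 8697/17666.6 = 0.49228 rad; initial bearing θ = 1.6232 rad.
sin φ₂ = sin φ₁ cos δ + cos φ₁ sin δ cos θ = (-0.6897)(0.8813) + (0.7241)(0.4726)(-0.0523) = -0.6257, so φ₂ = -38.74°.
Δλ = atan2(sin θ sin δ cos φ₁, cos δ − sin φ₁ sin φ₂) = atan2(0.3418, 0.4497) = 37.236°.
λ₂ = 128.659° + 37.236° = 165.89°.

-38.74°, 165.89°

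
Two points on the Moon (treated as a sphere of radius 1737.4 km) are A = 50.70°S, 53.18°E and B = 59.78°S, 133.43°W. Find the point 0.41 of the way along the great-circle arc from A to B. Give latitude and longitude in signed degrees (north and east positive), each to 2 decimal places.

-78.98°, 62.05°

The central angle between A and B is δ = 1.2111 rad.
With f = 0.41, the slerp weights are sin((1−f)δ)/sin δ = 0.7001 and sin(fδ)/sin δ = 0.5090.
Weighted sum of the unit vectors: (0.7001)·(0.3796,0.5070,-0.7738) + (0.5090)·(-0.3460,-0.3655,-0.8641) = (0.0896, 0.1689, -0.9815).
Converting back: φ = atan2(z, √(x²+y²)) = -78.98°, λ = atan2(y, x) = 62.05°.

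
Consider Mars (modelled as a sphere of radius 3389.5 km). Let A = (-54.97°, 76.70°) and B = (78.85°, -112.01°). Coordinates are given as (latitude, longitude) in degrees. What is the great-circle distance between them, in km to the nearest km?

In radians: φ₁ = -0.9594, φ₂ = 1.3762, Δλ = 171.290° = 2.9896 rad.
cos c = sin φ₁ sin φ₂ + cos φ₁ cos φ₂ cos Δλ = (-0.8189)(0.9811) + (0.5740)(0.1934)(-0.9885) = -0.91312,
so c = arccos(-0.91312) = 2.72166 rad.
Distance = R·c = 3389.5 × 2.7217 ≈ 9225 km.

9225 km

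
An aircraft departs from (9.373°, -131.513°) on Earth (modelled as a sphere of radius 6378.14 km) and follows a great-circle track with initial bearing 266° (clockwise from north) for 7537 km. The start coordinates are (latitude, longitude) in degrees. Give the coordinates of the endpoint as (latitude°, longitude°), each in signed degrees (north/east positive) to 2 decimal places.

-0.11°, 161.12°

Angular distance δ = d/R = 7537/6378.14 = 1.18169 rad; initial bearing θ = 4.6426 rad.
sin φ₂ = sin φ₁ cos δ + cos φ₁ sin δ cos θ = (0.1629)(0.3794) + (0.9866)(0.9252)(-0.0698) = -0.0019, so φ₂ = -0.11°.
Δλ = atan2(sin θ sin δ cos φ₁, cos δ − sin φ₁ sin φ₂) = atan2(-0.9107, 0.3797) = -67.368°.
λ₂ = -131.513° − 67.368° = -198.88° → 161.12° after wrapping to (−180°, 180°].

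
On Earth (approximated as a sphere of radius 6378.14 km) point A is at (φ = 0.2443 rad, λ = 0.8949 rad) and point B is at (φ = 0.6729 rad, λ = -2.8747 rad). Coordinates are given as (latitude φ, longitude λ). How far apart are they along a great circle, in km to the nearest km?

13091 km

In radians: φ₁ = 0.2443, φ₂ = 0.6729, Δλ = 144.018° = 2.5136 rad.
cos c = sin φ₁ sin φ₂ + cos φ₁ cos φ₂ cos Δλ = (0.2419)(0.6233) + (0.9703)(0.7820)(-0.8092) = -0.46327,
so c = arccos(-0.46327) = 2.05247 rad.
Distance = R·c = 6378.14 × 2.0525 ≈ 13091 km.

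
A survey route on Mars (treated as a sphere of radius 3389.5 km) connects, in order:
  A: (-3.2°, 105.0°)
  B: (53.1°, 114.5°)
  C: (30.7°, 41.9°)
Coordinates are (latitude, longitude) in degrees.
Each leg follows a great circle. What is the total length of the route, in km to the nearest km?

6663 km

Leg A→B: central angle 0.9925 rad, distance 3364.0 km.
Leg B→C: central angle 0.9732 rad, distance 3298.6 km.
Total: 3364.0 + 3298.6 ≈ 6663 km.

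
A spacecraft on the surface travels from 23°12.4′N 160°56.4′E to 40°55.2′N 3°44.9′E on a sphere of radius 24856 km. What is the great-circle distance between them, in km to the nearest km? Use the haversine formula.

48788 km

In radians: φ₁ = 0.4050, φ₂ = 0.7142, Δλ = -157.192° = -2.7435 rad.
Haversine: a = sin²(Δφ/2) + cos φ₁ cos φ₂ sin²(Δλ/2) = 0.0237 + (0.9191)(0.7556)(0.9609) = 0.69104.
Central angle c = 2·arcsin(√a) = 1.96284 rad.
Distance = R·c = 24856 × 1.9628 ≈ 48788 km.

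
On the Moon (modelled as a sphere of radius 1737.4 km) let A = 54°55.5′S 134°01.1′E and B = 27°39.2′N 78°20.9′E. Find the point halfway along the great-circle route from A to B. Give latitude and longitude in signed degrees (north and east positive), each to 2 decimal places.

Central angle δ = 1.6637 rad. Interpolating on the sphere with fraction f = 0.5:
P = [sin((1−f)δ)·A + sin(fδ)·B] / sin δ = 0.7424·A + 0.7424·B in Cartesian coordinates,
giving P = (-0.1636, 0.9508, -0.2630), i.e. latitude -15.25°, longitude 99.77°.

-15.25°, 99.77°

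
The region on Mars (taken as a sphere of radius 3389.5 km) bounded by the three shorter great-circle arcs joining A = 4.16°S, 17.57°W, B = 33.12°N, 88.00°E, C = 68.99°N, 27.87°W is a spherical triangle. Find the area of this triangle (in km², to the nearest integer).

Side lengths (central angles): a = 1.1820, b = 1.2827, c = 1.8378 rad; semiperimeter s = 2.1513.
By l'Huilier's theorem, tan(E/4) = √[tan(s/2) tan((s−a)/2) tan((s−b)/2) tan((s−c)/2)], giving spherical excess E = 1.0449 rad.
Area = E·R² = 1.0449 × (3389.5)² ≈ 12004071 km².

12004071 km²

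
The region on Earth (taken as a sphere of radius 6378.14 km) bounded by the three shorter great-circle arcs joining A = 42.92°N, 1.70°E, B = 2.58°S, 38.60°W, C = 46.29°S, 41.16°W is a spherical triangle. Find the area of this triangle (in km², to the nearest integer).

11601805 km²

Side lengths (central angles): a = 0.7639, b = 1.6924, c = 1.0154 rad; semiperimeter s = 1.7358.
By l'Huilier's theorem, tan(E/4) = √[tan(s/2) tan((s−a)/2) tan((s−b)/2) tan((s−c)/2)], giving spherical excess E = 0.2852 rad.
Area = E·R² = 0.2852 × (6378.14)² ≈ 11601805 km².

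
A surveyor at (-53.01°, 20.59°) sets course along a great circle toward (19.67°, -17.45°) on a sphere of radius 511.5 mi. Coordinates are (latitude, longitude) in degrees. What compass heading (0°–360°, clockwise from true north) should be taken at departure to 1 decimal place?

323.9°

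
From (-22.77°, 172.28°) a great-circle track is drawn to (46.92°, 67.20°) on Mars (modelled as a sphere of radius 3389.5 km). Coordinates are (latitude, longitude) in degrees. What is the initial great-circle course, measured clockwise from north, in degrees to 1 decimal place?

With φ₁ = -0.3974, φ₂ = 0.8189, Δλ = -1.8340 rad, the forward-azimuth formula gives
θ = atan2( sin Δλ cos φ₂ , cos φ₁ sin φ₂ − sin φ₁ cos φ₂ cos Δλ ) = atan2(-0.6595, 0.6047) = -47.48°.
Adding 360° brings this into [0°, 360°): 312.5°.

312.5°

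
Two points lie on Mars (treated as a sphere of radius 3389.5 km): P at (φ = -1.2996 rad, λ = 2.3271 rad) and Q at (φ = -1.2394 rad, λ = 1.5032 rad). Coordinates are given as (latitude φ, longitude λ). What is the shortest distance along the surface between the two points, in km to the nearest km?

829 km

In radians: φ₁ = -1.2996, φ₂ = -1.2394, Δλ = -47.206° = -0.8239 rad.
cos c = sin φ₁ sin φ₂ + cos φ₁ cos φ₂ cos Δλ = (-0.9635)(-0.9456) + (0.2679)(0.3254)(0.6794) = 0.97024,
so c = arccos(0.97024) = 0.24457 rad.
Distance = R·c = 3389.5 × 0.2446 ≈ 829 km.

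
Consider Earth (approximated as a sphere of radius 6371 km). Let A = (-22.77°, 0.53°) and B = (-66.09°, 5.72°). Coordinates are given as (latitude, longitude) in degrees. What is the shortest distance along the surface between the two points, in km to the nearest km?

Let φ₁ = -0.3974 rad, φ₂ = -1.1535 rad, and Δλ = 0.0906 rad.
cos c = sin φ₁ sin φ₂ + cos φ₁ cos φ₂ cos Δλ = (-0.3870)(-0.9142) + (0.9221)(0.4053)(0.9959) = 0.72600,
so c = arccos(0.72600) = 0.75831 rad.
Distance = R·c = 6371 × 0.7583 ≈ 4831 km.

4831 km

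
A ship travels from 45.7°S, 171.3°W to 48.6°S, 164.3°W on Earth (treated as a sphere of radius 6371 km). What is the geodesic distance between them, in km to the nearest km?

Let φ₁ = -0.7976 rad, φ₂ = -0.8482 rad, and Δλ = 0.1222 rad.
cos c = sin φ₁ sin φ₂ + cos φ₁ cos φ₂ cos Δλ = (-0.7157)(-0.7501) + (0.6984)(0.6613)(0.9925) = 0.99528,
so c = arccos(0.99528) = 0.09723 rad.
Distance = R·c = 6371 × 0.0972 ≈ 619 km.

619 km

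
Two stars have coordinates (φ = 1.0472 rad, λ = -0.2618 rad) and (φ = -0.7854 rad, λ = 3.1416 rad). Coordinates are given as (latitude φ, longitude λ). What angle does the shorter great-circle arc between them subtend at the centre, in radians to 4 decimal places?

Let φ₁ = 1.0472 rad, φ₂ = -0.7854 rad, and Δλ = -2.8798 rad.
Haversine: a = sin²(Δφ/2) + cos φ₁ cos φ₂ sin²(Δλ/2) = 0.6294 + (0.5000)(0.7071)(0.9830) = 0.97694.
Central angle c = 2·arcsin(√a) = 2.83670 rad.
So the angular separation is 2.8367 rad.

2.8367 rad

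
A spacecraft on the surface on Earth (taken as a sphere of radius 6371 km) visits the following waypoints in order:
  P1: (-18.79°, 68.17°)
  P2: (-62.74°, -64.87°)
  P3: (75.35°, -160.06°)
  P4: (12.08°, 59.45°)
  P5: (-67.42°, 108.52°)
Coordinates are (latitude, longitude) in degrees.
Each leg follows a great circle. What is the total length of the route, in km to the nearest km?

46410 km

Leg P1→P2: central angle 1.5804 rad, distance 10068.8 km.
Leg P2→P3: central angle 2.6270 rad, distance 16736.9 km.
Leg P3→P4: central angle 1.5591 rad, distance 9933.2 km.
Leg P4→P5: central angle 1.5180 rad, distance 9671.3 km.
Total: 10068.8 + 16736.9 + 9933.2 + 9671.3 ≈ 46410 km.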